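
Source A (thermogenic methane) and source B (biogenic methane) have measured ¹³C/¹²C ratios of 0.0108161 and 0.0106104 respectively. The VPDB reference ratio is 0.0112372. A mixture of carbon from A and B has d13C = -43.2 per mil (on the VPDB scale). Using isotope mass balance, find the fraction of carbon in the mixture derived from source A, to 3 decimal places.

δ_A = (0.0108161/0.0112372 − 1)×1000 = (0.962526 − 1)×1000 = -37.474 per mil
δ_B = (0.0106104/0.0112372 − 1)×1000 = (0.944221 − 1)×1000 = -55.779 per mil
f_A = (δ_mix − δ_B)/(δ_A − δ_B) = (-43.2 − (-55.779))/(-37.474 − (-55.779))
f_A = 12.579 / 18.305 = 0.6872

0.687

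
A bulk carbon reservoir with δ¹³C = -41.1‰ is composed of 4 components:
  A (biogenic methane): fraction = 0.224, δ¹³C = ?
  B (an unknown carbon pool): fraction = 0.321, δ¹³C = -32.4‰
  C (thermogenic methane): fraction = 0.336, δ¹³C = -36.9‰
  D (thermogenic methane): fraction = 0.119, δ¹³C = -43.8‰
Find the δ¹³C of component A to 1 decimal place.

-58.4‰

Isotope mass balance: δ_bulk = Σ fᵢ·δᵢ.
-41.1 = 0.224×δ_A + 0.321×(-32.4) + 0.336×(-36.9) + 0.119×(-43.8)
0.224·δ_A = -41.1 − (-28.011) = -13.089
δ_A = -13.089 / 0.224 = -58.43‰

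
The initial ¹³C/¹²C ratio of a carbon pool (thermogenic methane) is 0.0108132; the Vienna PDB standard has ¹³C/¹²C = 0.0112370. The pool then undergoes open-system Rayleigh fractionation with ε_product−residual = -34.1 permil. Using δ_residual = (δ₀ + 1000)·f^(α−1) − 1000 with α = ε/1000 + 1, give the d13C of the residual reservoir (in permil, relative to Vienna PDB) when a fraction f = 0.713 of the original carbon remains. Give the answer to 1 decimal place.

-26.6 permil

δ₀ = (0.0108132/0.0112370 − 1)×1000 = (0.962285 − 1)×1000 = -37.715 permil
α − 1 = ε/1000 = -0.0341
f^(α−1) = 0.713^(-0.0341) = 1.011602
δ_res = (-37.715 + 1000) × 1.011602 − 1000 = 973.450 − 1000 = -26.55 permil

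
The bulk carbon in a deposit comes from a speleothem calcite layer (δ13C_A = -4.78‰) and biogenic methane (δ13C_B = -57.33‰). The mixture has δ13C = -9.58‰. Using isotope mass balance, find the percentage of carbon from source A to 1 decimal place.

90.9%

δ_mix = f_A·δ_A + (1 − f_A)·δ_B  ⇒  f_A = (δ_mix − δ_B)/(δ_A − δ_B)
f_A = (-9.58 − (-57.33)) / (-4.78 − (-57.33))
f_A = 47.75 / 52.55 = 0.9087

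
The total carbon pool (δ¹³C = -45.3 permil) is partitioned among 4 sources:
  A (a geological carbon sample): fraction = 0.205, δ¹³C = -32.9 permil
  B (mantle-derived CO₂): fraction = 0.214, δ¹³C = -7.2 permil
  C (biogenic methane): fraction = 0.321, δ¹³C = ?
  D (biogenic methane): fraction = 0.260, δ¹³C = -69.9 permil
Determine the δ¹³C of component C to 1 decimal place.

-58.7 permil

Isotope mass balance: δ_bulk = Σ fᵢ·δᵢ.
-45.3 = 0.205×(-32.9) + 0.214×(-7.2) + 0.321×δ_C + 0.260×(-69.9)
0.321·δ_C = -45.3 − (-26.459) = -18.841
δ_C = -18.841 / 0.321 = -58.69 permil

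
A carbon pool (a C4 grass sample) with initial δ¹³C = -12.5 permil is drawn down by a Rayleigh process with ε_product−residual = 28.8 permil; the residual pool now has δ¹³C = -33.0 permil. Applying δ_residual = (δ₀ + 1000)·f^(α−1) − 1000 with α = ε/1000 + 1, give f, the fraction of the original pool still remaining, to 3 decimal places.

α − 1 = ε/1000 = 0.0288
(δ_res + 1000)/(δ₀ + 1000) = (-33.0 + 1000)/(-12.5 + 1000) = 967.0/987.5 = 0.979241
f = 0.979241^(1/0.0288) = exp(ln(0.979241)/0.0288) = exp(-0.02098/0.0288)
f = exp(-0.7284) = 0.4827

0.483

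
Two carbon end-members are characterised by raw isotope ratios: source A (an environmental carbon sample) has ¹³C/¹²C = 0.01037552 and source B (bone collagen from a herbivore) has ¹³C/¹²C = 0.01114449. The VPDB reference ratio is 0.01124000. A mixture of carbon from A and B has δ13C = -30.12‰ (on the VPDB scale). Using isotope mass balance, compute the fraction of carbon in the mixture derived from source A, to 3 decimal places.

0.316

δ_A = (0.01037552/0.01124000 − 1)×1000 = (0.923089 − 1)×1000 = -76.911‰
δ_B = (0.01114449/0.01124000 − 1)×1000 = (0.991503 − 1)×1000 = -8.497‰
f_A = (δ_mix − δ_B)/(δ_A − δ_B) = (-30.12 − (-8.497))/(-76.911 − (-8.497))
f_A = -21.623 / -68.414 = 0.3161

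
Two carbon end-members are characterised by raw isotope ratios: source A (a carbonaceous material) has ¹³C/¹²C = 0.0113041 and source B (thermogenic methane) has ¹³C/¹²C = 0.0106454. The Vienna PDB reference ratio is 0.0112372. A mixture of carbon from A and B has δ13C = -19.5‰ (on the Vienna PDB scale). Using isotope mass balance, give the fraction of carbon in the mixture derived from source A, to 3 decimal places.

δ_A = (0.0113041/0.0112372 − 1)×1000 = (1.005953 − 1)×1000 = 5.953‰
δ_B = (0.0106454/0.0112372 − 1)×1000 = (0.947336 − 1)×1000 = -52.664‰
f_A = (δ_mix − δ_B)/(δ_A − δ_B) = (-19.5 − (-52.664))/(5.953 − (-52.664))
f_A = 33.164 / 58.618 = 0.5658

0.566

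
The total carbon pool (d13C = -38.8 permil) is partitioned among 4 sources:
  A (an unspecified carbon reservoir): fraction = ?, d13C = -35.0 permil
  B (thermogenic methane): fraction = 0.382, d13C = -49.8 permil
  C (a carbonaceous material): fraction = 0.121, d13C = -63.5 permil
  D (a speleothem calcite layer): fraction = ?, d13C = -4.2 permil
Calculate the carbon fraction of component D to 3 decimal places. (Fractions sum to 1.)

0.172

Let f_D and f_A be the unknown fractions; fractions sum to 1 so f_D + f_A = 0.497.
Mass balance: Σ fᵢ·δᵢ = δ_bulk ⇒ f_D·(-4.2) + f_A·(-35.0) = -38.8 − (-26.707) = -12.093
Substitute f_A = 0.497 − f_D:
f_D·(-4.2 − -35.0) = -12.093 − 0.497×(-35.0) = 5.302
f_D = 5.302 / 30.8 = 0.1721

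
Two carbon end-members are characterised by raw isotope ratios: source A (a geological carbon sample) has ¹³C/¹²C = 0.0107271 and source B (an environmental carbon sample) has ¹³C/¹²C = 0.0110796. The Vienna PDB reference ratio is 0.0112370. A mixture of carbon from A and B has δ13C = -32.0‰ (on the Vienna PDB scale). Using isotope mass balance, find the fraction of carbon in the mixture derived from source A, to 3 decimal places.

0.574

δ_A = (0.0107271/0.0112370 − 1)×1000 = (0.954623 − 1)×1000 = -45.377‰
δ_B = (0.0110796/0.0112370 − 1)×1000 = (0.985993 − 1)×1000 = -14.007‰
f_A = (δ_mix − δ_B)/(δ_A − δ_B) = (-32.0 − (-14.007))/(-45.377 − (-14.007))
f_A = -17.993 / -31.370 = 0.5736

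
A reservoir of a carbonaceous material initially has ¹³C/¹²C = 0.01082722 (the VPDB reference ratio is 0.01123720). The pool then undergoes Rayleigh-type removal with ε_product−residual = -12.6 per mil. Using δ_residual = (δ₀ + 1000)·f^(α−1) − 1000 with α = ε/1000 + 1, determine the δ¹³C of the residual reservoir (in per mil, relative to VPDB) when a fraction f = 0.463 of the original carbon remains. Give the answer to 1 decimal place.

δ₀ = (0.01082722/0.01123720 − 1)×1000 = (0.963516 − 1)×1000 = -36.484 per mil
α − 1 = ε/1000 = -0.0126
f^(α−1) = 0.463^(-0.0126) = 1.009750
δ_res = (-36.484 + 1000) × 1.009750 − 1000 = 972.910 − 1000 = -27.09 per mil

-27.1 per mil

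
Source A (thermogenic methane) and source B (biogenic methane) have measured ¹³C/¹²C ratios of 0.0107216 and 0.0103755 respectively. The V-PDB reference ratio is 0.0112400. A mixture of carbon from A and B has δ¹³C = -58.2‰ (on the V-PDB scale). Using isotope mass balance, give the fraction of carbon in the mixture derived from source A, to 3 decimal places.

δ_A = (0.0107216/0.0112400 − 1)×1000 = (0.953879 − 1)×1000 = -46.121‰
δ_B = (0.0103755/0.0112400 − 1)×1000 = (0.923087 − 1)×1000 = -76.913‰
f_A = (δ_mix − δ_B)/(δ_A − δ_B) = (-58.2 − (-76.913))/(-46.121 − (-76.913))
f_A = 18.713 / 30.792 = 0.6077

0.608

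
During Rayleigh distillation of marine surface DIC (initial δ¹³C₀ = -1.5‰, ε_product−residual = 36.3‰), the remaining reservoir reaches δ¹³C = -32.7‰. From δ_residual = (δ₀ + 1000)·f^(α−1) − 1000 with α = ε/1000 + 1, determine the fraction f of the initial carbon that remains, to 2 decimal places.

0.42

α − 1 = ε/1000 = 0.0363
(δ_res + 1000)/(δ₀ + 1000) = (-32.7 + 1000)/(-1.5 + 1000) = 967.3/998.5 = 0.968753
f = 0.968753^(1/0.0363) = exp(ln(0.968753)/0.0363) = exp(-0.03175/0.0363)
f = exp(-0.8745) = 0.4171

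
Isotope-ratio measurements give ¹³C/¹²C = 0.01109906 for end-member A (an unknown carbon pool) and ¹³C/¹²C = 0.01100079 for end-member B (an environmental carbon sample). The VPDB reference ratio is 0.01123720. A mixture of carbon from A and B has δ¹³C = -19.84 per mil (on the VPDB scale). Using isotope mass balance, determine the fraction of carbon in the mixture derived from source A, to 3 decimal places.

0.137

δ_A = (0.01109906/0.01123720 − 1)×1000 = (0.987707 − 1)×1000 = -12.293 per mil
δ_B = (0.01100079/0.01123720 − 1)×1000 = (0.978962 − 1)×1000 = -21.038 per mil
f_A = (δ_mix − δ_B)/(δ_A − δ_B) = (-19.84 − (-21.038))/(-12.293 − (-21.038))
f_A = 1.198 / 8.745 = 0.1370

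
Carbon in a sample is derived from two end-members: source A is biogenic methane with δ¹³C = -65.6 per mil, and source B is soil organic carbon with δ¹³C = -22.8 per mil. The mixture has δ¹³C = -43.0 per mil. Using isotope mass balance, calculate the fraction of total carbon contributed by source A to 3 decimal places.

δ_mix = f_A·δ_A + (1 − f_A)·δ_B  ⇒  f_A = (δ_mix − δ_B)/(δ_A − δ_B)
f_A = (-43.0 − (-22.8)) / (-65.6 − (-22.8))
f_A = -20.2 / -42.8 = 0.4720

0.472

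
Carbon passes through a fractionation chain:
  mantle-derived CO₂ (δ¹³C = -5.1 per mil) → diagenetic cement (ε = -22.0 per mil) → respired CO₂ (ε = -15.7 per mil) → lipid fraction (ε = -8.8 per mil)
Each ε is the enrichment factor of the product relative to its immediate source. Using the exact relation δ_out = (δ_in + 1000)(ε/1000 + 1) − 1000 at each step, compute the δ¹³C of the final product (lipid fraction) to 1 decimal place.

step 1: δ = (-5.10 + 1000)·(-22.0/1000 + 1) − 1000 = -26.99 per mil
step 2: δ = (-26.99 + 1000)·(-15.7/1000 + 1) − 1000 = -42.26 per mil
step 3: δ = (-42.26 + 1000)·(-8.8/1000 + 1) − 1000 = -50.69 per mil

-50.7 per mil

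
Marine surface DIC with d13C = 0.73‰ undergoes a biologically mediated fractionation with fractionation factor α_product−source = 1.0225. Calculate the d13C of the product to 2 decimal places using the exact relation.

δ_product = (δ_source + 1000)·α − 1000
δ_product = (0.73 + 1000) × 1.0225 − 1000
δ_product = 1023.246 − 1000 = 23.246‰

23.25‰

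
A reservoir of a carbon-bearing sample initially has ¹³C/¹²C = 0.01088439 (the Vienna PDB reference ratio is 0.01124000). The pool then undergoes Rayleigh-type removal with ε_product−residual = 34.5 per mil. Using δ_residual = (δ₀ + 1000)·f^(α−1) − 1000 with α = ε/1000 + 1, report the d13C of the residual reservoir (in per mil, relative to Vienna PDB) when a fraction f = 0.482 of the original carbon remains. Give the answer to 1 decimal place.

-55.7 per mil

δ₀ = (0.01088439/0.01124000 − 1)×1000 = (0.968362 − 1)×1000 = -31.638 per mil
α − 1 = ε/1000 = 0.0345
f^(α−1) = 0.482^(0.0345) = 0.975136
δ_res = (-31.638 + 1000) × 0.975136 − 1000 = 944.285 − 1000 = -55.72 per mil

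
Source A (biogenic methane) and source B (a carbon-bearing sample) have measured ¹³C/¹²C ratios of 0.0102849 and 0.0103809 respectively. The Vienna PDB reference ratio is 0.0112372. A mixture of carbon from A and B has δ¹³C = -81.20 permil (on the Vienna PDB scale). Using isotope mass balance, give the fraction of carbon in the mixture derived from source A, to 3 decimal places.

0.585

δ_A = (0.0102849/0.0112372 − 1)×1000 = (0.915255 − 1)×1000 = -84.745 permil
δ_B = (0.0103809/0.0112372 − 1)×1000 = (0.923798 − 1)×1000 = -76.202 permil
f_A = (δ_mix − δ_B)/(δ_A − δ_B) = (-81.20 − (-76.202))/(-84.745 − (-76.202))
f_A = -4.998 / -8.543 = 0.5850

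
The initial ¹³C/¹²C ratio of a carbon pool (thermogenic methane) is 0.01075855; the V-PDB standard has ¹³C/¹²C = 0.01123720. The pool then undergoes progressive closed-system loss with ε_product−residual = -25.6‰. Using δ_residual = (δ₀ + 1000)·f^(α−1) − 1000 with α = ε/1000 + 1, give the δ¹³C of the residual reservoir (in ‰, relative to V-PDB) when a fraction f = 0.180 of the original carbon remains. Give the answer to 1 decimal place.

0.4‰

δ₀ = (0.01075855/0.01123720 − 1)×1000 = (0.957405 − 1)×1000 = -42.595‰
α − 1 = ε/1000 = -0.0256
f^(α−1) = 0.180^(-0.0256) = 1.044877
δ_res = (-42.595 + 1000) × 1.044877 − 1000 = 1000.370 − 1000 = 0.37‰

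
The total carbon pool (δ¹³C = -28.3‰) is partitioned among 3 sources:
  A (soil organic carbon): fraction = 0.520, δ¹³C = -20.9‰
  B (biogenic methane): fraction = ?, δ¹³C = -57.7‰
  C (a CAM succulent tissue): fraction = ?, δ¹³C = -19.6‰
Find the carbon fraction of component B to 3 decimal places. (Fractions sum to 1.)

0.211

Let f_B and f_C be the unknown fractions; fractions sum to 1 so f_B + f_C = 0.480.
Mass balance: Σ fᵢ·δᵢ = δ_bulk ⇒ f_B·(-57.7) + f_C·(-19.6) = -28.3 − (-10.868) = -17.432
Substitute f_C = 0.480 − f_B:
f_B·(-57.7 − -19.6) = -17.432 − 0.480×(-19.6) = -8.024
f_B = -8.024 / -38.1 = 0.2106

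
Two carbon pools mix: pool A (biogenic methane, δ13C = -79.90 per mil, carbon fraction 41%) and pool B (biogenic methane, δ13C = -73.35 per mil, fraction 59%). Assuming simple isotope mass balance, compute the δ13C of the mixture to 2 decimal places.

-76.04 per mil

δ_mix = f_A·δ_A + f_B·δ_B
δ_mix = 0.41 × (-79.90) + 0.59 × (-73.35)
δ_mix = -32.759 + -43.276 = -76.035 per mil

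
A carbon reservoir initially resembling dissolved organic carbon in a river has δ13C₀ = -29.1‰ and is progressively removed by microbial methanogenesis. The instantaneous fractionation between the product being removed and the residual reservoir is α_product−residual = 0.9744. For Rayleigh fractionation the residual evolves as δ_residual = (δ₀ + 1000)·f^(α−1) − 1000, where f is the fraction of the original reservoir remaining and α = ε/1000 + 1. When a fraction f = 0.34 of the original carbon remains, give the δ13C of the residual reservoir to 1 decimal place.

-1.9‰

Rayleigh residual: δ_res = (δ₀ + 1000)·f^(α−1) − 1000
α − 1 = -0.02560
f^(α−1) = 0.34^(-0.02560) = 1.028002
δ_res = (-29.1 + 1000) × 1.028002 − 1000 = 998.088 − 1000 = -1.91‰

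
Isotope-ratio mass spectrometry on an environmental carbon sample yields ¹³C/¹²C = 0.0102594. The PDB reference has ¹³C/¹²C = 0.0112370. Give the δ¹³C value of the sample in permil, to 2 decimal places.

δ¹³C = (R_sample / R_standard − 1) × 1000
R_sample / R_standard = 0.0102594 / 0.0112370 = 0.913002
δ¹³C = (0.913002 − 1) × 1000 = -86.998 permil

-87.00 permil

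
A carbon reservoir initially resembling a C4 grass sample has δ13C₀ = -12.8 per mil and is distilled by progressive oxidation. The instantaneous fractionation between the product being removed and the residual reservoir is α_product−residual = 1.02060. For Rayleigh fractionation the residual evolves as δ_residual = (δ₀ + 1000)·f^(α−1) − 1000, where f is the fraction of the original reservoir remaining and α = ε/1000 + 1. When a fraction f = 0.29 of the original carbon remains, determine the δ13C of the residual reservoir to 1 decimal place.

Rayleigh residual: δ_res = (δ₀ + 1000)·f^(α−1) − 1000
α − 1 = 0.02060
f^(α−1) = 0.29^(0.02060) = 0.974822
δ_res = (-12.8 + 1000) × 0.974822 − 1000 = 962.344 − 1000 = -37.66 per mil

-37.7 per mil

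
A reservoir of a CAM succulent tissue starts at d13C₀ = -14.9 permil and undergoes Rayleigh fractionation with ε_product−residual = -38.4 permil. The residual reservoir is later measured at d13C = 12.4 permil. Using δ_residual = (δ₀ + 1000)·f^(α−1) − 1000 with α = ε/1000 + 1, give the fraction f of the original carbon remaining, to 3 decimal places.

α − 1 = ε/1000 = -0.0384
(δ_res + 1000)/(δ₀ + 1000) = (12.4 + 1000)/(-14.9 + 1000) = 1012.4/985.1 = 1.027713
f = 1.027713^(1/-0.0384) = exp(ln(1.027713)/-0.0384) = exp(0.02734/-0.0384)
f = exp(-0.7119) = 0.4907

0.491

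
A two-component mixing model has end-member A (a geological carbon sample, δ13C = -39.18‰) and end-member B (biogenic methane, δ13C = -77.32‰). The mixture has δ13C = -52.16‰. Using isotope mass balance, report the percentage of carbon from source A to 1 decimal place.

δ_mix = f_A·δ_A + (1 − f_A)·δ_B  ⇒  f_A = (δ_mix − δ_B)/(δ_A − δ_B)
f_A = (-52.16 − (-77.32)) / (-39.18 − (-77.32))
f_A = 25.16 / 38.14 = 0.6597

66.0%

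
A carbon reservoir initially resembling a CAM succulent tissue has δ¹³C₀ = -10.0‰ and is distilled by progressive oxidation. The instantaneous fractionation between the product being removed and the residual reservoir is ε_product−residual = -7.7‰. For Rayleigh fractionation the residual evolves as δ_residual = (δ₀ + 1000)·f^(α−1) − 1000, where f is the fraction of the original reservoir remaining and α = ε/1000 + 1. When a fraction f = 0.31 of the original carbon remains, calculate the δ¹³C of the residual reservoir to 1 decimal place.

Rayleigh residual: δ_res = (δ₀ + 1000)·f^(α−1) − 1000
α = ε/1000 + 1 = 0.99230, so α − 1 = -0.00770
f^(α−1) = 0.31^(-0.00770) = 1.009059
δ_res = (-10.0 + 1000) × 1.009059 − 1000 = 998.968 − 1000 = -1.03‰

-1.0‰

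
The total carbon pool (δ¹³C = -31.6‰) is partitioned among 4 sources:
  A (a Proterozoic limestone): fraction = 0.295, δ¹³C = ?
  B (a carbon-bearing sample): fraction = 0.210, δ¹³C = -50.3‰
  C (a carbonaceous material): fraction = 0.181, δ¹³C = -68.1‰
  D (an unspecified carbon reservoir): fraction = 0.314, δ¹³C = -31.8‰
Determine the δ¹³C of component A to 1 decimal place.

4.3‰

Isotope mass balance: δ_bulk = Σ fᵢ·δᵢ.
-31.6 = 0.295×δ_A + 0.210×(-50.3) + 0.181×(-68.1) + 0.314×(-31.8)
0.295·δ_A = -31.6 − (-32.874) = 1.274
δ_A = 1.274 / 0.295 = 4.32‰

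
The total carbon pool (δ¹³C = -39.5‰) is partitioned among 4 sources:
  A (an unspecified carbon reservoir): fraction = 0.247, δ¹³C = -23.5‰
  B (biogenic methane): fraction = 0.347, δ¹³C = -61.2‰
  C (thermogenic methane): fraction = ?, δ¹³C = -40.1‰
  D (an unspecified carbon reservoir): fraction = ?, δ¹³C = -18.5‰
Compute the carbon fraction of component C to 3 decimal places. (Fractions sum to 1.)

0.229

Let f_C and f_D be the unknown fractions; fractions sum to 1 so f_C + f_D = 0.406.
Mass balance: Σ fᵢ·δᵢ = δ_bulk ⇒ f_C·(-40.1) + f_D·(-18.5) = -39.5 − (-27.041) = -12.459
Substitute f_D = 0.406 − f_C:
f_C·(-40.1 − -18.5) = -12.459 − 0.406×(-18.5) = -4.948
f_C = -4.948 / -21.6 = 0.2291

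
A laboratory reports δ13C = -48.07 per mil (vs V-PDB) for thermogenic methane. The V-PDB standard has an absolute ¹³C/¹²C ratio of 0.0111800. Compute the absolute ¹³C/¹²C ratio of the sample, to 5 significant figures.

0.010643

R_sample = R_standard × (δ13C/1000 + 1)
R_sample = 0.0111800 × (-48.07/1000 + 1) = 0.0111800 × 0.951930
R_sample = 0.0106426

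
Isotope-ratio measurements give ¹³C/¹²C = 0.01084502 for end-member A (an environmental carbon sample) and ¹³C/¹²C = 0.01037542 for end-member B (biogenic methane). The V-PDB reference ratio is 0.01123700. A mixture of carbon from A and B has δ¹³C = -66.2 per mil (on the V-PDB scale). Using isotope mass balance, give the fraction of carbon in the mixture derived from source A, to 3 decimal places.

0.251

δ_A = (0.01084502/0.01123700 − 1)×1000 = (0.965117 − 1)×1000 = -34.883 per mil
δ_B = (0.01037542/0.01123700 − 1)×1000 = (0.923327 − 1)×1000 = -76.673 per mil
f_A = (δ_mix − δ_B)/(δ_A − δ_B) = (-66.2 − (-76.673))/(-34.883 − (-76.673))
f_A = 10.473 / 41.791 = 0.2506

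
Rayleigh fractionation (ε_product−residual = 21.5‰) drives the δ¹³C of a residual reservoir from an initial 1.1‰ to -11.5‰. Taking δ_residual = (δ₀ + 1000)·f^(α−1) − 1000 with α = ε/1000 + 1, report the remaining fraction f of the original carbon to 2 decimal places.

α − 1 = ε/1000 = 0.0215
(δ_res + 1000)/(δ₀ + 1000) = (-11.5 + 1000)/(1.1 + 1000) = 988.5/1001.1 = 0.987414
f = 0.987414^(1/0.0215) = exp(ln(0.987414)/0.0215) = exp(-0.01267/0.0215)
f = exp(-0.5891) = 0.5548

0.55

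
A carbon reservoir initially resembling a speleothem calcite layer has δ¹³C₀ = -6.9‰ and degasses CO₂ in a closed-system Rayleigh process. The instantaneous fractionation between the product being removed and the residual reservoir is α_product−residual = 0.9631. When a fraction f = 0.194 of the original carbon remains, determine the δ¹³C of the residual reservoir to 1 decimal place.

Rayleigh residual: δ_res = (δ₀ + 1000)·f^(α−1) − 1000
α − 1 = -0.03690
f^(α−1) = 0.194^(-0.03690) = 1.062381
δ_res = (-6.9 + 1000) × 1.062381 − 1000 = 1055.050 − 1000 = 55.05‰

55.1‰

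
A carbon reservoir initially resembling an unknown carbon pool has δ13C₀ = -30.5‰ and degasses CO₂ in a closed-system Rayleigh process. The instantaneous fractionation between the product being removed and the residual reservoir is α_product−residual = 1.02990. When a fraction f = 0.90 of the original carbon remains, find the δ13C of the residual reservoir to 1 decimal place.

Rayleigh residual: δ_res = (δ₀ + 1000)·f^(α−1) − 1000
α − 1 = 0.02990
f^(α−1) = 0.90^(0.02990) = 0.996855
δ_res = (-30.5 + 1000) × 0.996855 − 1000 = 966.451 − 1000 = -33.55‰

-33.5‰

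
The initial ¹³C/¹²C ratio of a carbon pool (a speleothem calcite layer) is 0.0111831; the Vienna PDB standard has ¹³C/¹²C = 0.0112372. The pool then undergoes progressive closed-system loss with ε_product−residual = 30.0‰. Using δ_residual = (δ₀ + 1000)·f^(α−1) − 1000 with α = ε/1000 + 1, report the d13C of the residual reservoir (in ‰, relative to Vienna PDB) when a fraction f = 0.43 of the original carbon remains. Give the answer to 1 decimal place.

-29.7‰

δ₀ = (0.0111831/0.0112372 − 1)×1000 = (0.995186 − 1)×1000 = -4.814‰
α − 1 = ε/1000 = 0.0300
f^(α−1) = 0.43^(0.0300) = 0.974999
δ_res = (-4.814 + 1000) × 0.974999 − 1000 = 970.305 − 1000 = -29.70‰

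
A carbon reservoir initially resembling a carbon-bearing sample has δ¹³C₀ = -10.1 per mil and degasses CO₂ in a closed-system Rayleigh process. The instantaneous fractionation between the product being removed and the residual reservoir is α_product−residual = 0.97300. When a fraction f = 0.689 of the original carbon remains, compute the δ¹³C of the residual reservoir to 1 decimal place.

-0.1 per mil

Rayleigh residual: δ_res = (δ₀ + 1000)·f^(α−1) − 1000
α − 1 = -0.02700
f^(α−1) = 0.689^(-0.02700) = 1.010109
δ_res = (-10.1 + 1000) × 1.010109 − 1000 = 999.907 − 1000 = -0.09 per mil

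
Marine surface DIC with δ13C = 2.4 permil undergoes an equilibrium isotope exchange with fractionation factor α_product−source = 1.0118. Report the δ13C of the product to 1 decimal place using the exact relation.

δ_product = (δ_source + 1000)·α − 1000
δ_product = (2.4 + 1000) × 1.0118 − 1000
δ_product = 1014.228 − 1000 = 14.23 permil

14.2 permil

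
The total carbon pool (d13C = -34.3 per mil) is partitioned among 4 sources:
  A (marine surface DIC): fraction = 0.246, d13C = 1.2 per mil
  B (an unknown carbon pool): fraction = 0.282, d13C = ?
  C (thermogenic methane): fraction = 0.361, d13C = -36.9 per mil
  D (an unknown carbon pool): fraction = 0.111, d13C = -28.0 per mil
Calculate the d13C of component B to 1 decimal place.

-64.4 per mil

Isotope mass balance: δ_bulk = Σ fᵢ·δᵢ.
-34.3 = 0.246×(1.2) + 0.282×δ_B + 0.361×(-36.9) + 0.111×(-28.0)
0.282·δ_B = -34.3 − (-16.134) = -18.166
δ_B = -18.166 / 0.282 = -64.42 per mil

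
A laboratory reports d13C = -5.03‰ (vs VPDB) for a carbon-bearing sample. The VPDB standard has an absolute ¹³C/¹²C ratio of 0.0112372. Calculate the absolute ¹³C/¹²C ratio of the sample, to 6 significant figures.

0.0111807

R_sample = R_standard × (d13C/1000 + 1)
R_sample = 0.0112372 × (-5.03/1000 + 1) = 0.0112372 × 0.994970
R_sample = 0.0111807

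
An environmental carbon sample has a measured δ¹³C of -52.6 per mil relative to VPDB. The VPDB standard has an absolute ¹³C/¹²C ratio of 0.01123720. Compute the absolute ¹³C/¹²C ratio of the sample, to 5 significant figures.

0.010646

R_sample = R_standard × (δ¹³C/1000 + 1)
R_sample = 0.01123720 × (-52.6/1000 + 1) = 0.01123720 × 0.947400
R_sample = 0.0106461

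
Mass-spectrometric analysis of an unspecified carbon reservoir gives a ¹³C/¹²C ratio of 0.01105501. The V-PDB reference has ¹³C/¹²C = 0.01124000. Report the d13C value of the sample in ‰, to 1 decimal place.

d13C = (R_sample / R_standard − 1) × 1000
R_sample / R_standard = 0.01105501 / 0.01124000 = 0.983542
d13C = (0.983542 − 1) × 1000 = -16.46‰

-16.5‰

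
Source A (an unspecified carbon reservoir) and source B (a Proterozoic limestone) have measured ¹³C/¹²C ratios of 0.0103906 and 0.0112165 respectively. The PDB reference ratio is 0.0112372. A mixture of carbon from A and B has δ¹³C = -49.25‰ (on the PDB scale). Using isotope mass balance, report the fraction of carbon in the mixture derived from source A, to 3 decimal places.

0.645

δ_A = (0.0103906/0.0112372 − 1)×1000 = (0.924661 − 1)×1000 = -75.339‰
δ_B = (0.0112165/0.0112372 − 1)×1000 = (0.998158 − 1)×1000 = -1.842‰
f_A = (δ_mix − δ_B)/(δ_A − δ_B) = (-49.25 − (-1.842))/(-75.339 − (-1.842))
f_A = -47.408 / -73.497 = 0.6450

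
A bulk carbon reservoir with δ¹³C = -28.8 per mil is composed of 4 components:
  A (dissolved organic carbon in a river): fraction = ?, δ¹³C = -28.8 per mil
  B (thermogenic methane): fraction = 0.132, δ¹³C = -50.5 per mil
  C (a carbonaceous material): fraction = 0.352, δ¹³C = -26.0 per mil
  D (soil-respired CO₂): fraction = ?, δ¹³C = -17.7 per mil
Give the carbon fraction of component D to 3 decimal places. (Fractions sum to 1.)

0.169

Let f_D and f_A be the unknown fractions; fractions sum to 1 so f_D + f_A = 0.516.
Mass balance: Σ fᵢ·δᵢ = δ_bulk ⇒ f_D·(-17.7) + f_A·(-28.8) = -28.8 − (-15.818) = -12.982
Substitute f_A = 0.516 − f_D:
f_D·(-17.7 − -28.8) = -12.982 − 0.516×(-28.8) = 1.879
f_D = 1.879 / 11.1 = 0.1693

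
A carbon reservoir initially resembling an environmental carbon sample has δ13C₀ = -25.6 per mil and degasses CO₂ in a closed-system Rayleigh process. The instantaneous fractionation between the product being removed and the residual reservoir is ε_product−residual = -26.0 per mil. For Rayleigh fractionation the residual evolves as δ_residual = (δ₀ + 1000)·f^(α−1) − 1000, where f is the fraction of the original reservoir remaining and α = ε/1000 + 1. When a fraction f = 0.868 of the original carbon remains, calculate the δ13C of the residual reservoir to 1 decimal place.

-22.0 per mil

Rayleigh residual: δ_res = (δ₀ + 1000)·f^(α−1) − 1000
α = ε/1000 + 1 = 0.97400, so α − 1 = -0.02600
f^(α−1) = 0.868^(-0.02600) = 1.003687
δ_res = (-25.6 + 1000) × 1.003687 − 1000 = 977.993 − 1000 = -22.01 per mil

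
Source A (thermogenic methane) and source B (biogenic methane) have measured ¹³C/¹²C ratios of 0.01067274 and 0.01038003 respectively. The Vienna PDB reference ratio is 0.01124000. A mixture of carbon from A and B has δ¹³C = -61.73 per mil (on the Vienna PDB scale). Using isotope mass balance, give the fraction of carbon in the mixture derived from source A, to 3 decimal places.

δ_A = (0.01067274/0.01124000 − 1)×1000 = (0.949532 − 1)×1000 = -50.468 per mil
δ_B = (0.01038003/0.01124000 − 1)×1000 = (0.923490 − 1)×1000 = -76.510 per mil
f_A = (δ_mix − δ_B)/(δ_A − δ_B) = (-61.73 − (-76.510))/(-50.468 − (-76.510))
f_A = 14.780 / 26.042 = 0.5675

0.568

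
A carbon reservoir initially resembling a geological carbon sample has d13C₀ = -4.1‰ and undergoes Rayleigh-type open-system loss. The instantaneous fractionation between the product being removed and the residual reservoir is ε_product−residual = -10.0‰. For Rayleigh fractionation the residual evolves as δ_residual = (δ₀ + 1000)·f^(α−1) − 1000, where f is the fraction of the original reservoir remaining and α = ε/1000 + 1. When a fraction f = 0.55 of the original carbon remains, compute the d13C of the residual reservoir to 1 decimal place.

Rayleigh residual: δ_res = (δ₀ + 1000)·f^(α−1) − 1000
α = ε/1000 + 1 = 0.99000, so α − 1 = -0.01000
f^(α−1) = 0.55^(-0.01000) = 1.005996
δ_res = (-4.1 + 1000) × 1.005996 − 1000 = 1001.872 − 1000 = 1.87‰

1.9‰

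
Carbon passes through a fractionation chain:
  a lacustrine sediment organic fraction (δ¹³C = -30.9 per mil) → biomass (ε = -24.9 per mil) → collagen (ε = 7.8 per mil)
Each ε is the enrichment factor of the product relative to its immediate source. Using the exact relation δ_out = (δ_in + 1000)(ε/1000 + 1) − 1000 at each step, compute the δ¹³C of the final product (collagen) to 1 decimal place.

step 1: δ = (-30.90 + 1000)·(-24.9/1000 + 1) − 1000 = -55.03 per mil
step 2: δ = (-55.03 + 1000)·(7.8/1000 + 1) − 1000 = -47.66 per mil

-47.7 per mil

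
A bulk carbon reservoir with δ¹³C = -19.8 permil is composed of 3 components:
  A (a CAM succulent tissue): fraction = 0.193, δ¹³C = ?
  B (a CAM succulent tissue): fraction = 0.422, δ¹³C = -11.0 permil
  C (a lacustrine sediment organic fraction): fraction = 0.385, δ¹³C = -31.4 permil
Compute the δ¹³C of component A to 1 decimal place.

Isotope mass balance: δ_bulk = Σ fᵢ·δᵢ.
-19.8 = 0.193×δ_A + 0.422×(-11.0) + 0.385×(-31.4)
0.193·δ_A = -19.8 − (-16.731) = -3.069
δ_A = -3.069 / 0.193 = -15.90 permil

-15.9 permil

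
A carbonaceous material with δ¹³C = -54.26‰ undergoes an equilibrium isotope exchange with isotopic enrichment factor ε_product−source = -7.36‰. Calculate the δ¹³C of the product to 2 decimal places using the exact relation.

Exactly, δ_product = (δ_source + 1000)·(ε/1000 + 1) − 1000.
δ_product = (-54.26 + 1000) × (-7.36/1000 + 1) − 1000
δ_product = -61.221‰

-61.22‰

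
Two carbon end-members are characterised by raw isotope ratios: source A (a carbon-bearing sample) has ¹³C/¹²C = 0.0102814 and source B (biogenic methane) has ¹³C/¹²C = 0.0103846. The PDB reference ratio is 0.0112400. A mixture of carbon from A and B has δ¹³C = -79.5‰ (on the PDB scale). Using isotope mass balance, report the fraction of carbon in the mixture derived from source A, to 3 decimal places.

δ_A = (0.0102814/0.0112400 − 1)×1000 = (0.914715 − 1)×1000 = -85.285‰
δ_B = (0.0103846/0.0112400 − 1)×1000 = (0.923897 − 1)×1000 = -76.103‰
f_A = (δ_mix − δ_B)/(δ_A − δ_B) = (-79.5 − (-76.103))/(-85.285 − (-76.103))
f_A = -3.397 / -9.181 = 0.3700

0.370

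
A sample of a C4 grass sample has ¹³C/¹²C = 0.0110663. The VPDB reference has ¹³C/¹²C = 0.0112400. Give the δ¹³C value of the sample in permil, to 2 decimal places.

-15.45 permil

δ¹³C = (R_sample / R_standard − 1) × 1000
R_sample / R_standard = 0.0110663 / 0.0112400 = 0.984546
δ¹³C = (0.984546 − 1) × 1000 = -15.454 permil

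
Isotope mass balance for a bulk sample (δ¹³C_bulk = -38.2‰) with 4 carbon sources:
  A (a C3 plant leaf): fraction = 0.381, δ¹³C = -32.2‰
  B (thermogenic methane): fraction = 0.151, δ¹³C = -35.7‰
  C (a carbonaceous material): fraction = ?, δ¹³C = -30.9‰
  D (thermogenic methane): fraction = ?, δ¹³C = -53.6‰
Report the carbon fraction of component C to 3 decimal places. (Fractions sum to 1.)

Let f_C and f_D be the unknown fractions; fractions sum to 1 so f_C + f_D = 0.468.
Mass balance: Σ fᵢ·δᵢ = δ_bulk ⇒ f_C·(-30.9) + f_D·(-53.6) = -38.2 − (-17.659) = -20.541
Substitute f_D = 0.468 − f_C:
f_C·(-30.9 − -53.6) = -20.541 − 0.468×(-53.6) = 4.544
f_C = 4.544 / 22.7 = 0.2002

0.200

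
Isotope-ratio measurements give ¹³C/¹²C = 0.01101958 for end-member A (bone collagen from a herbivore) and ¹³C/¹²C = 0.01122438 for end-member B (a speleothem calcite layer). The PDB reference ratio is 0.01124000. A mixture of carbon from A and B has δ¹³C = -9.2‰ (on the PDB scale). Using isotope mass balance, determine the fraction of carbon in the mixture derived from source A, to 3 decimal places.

0.429

δ_A = (0.01101958/0.01124000 − 1)×1000 = (0.980390 − 1)×1000 = -19.610‰
δ_B = (0.01122438/0.01124000 − 1)×1000 = (0.998610 − 1)×1000 = -1.390‰
f_A = (δ_mix − δ_B)/(δ_A − δ_B) = (-9.2 − (-1.390))/(-19.610 − (-1.390))
f_A = -7.810 / -18.221 = 0.4287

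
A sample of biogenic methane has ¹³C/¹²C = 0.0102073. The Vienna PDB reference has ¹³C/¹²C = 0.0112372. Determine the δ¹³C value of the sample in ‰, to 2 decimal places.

δ¹³C = (R_sample / R_standard − 1) × 1000
R_sample / R_standard = 0.0102073 / 0.0112372 = 0.908349
δ¹³C = (0.908349 − 1) × 1000 = -91.651‰

-91.65‰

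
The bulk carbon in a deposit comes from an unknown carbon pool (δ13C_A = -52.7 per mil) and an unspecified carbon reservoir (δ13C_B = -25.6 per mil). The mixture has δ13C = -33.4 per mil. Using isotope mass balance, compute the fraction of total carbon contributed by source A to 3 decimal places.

0.288

δ_mix = f_A·δ_A + (1 − f_A)·δ_B  ⇒  f_A = (δ_mix − δ_B)/(δ_A − δ_B)
f_A = (-33.4 − (-25.6)) / (-52.7 − (-25.6))
f_A = -7.8 / -27.1 = 0.2878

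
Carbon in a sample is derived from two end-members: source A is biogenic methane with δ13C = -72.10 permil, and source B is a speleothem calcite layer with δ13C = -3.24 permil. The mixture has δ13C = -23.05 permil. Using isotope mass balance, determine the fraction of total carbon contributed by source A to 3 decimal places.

δ_mix = f_A·δ_A + (1 − f_A)·δ_B  ⇒  f_A = (δ_mix − δ_B)/(δ_A − δ_B)
f_A = (-23.05 − (-3.24)) / (-72.10 − (-3.24))
f_A = -19.81 / -68.86 = 0.2877

0.288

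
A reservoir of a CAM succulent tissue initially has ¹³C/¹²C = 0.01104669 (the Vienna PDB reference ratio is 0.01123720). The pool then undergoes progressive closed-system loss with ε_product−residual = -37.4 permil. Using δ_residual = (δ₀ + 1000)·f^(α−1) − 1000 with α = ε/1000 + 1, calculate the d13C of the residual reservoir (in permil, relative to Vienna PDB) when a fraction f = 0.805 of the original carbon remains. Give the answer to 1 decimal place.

-8.9 permil

δ₀ = (0.01104669/0.01123720 − 1)×1000 = (0.983046 − 1)×1000 = -16.954 permil
α − 1 = ε/1000 = -0.0374
f^(α−1) = 0.805^(-0.0374) = 1.008146
δ_res = (-16.954 + 1000) × 1.008146 − 1000 = 991.054 − 1000 = -8.95 permil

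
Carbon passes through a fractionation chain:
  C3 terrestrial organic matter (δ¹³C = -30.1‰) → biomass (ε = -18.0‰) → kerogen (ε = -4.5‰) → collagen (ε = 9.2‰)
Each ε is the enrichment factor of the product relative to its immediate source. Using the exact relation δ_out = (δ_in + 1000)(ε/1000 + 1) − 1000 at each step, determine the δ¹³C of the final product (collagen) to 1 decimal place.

-43.1‰

step 1: δ = (-30.10 + 1000)·(-18.0/1000 + 1) − 1000 = -47.56‰
step 2: δ = (-47.56 + 1000)·(-4.5/1000 + 1) − 1000 = -51.84‰
step 3: δ = (-51.84 + 1000)·(9.2/1000 + 1) − 1000 = -43.12‰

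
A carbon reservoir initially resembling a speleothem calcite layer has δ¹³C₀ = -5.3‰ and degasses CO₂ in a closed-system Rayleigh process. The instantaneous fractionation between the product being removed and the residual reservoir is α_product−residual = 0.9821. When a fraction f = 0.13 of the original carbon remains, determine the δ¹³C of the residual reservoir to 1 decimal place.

Rayleigh residual: δ_res = (δ₀ + 1000)·f^(α−1) − 1000
α − 1 = -0.01790
f^(α−1) = 0.13^(-0.01790) = 1.037195
δ_res = (-5.3 + 1000) × 1.037195 − 1000 = 1031.698 − 1000 = 31.70‰

31.7‰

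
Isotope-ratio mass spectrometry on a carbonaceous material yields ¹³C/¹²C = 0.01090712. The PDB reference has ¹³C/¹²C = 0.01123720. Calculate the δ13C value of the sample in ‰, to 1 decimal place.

δ13C = (R_sample / R_standard − 1) × 1000
R_sample / R_standard = 0.01090712 / 0.01123720 = 0.970626
δ13C = (0.970626 − 1) × 1000 = -29.37‰

-29.4‰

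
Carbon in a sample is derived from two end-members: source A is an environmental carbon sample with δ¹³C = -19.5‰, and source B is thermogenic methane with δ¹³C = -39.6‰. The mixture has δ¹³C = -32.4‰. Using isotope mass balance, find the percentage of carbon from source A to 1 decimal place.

δ_mix = f_A·δ_A + (1 − f_A)·δ_B  ⇒  f_A = (δ_mix − δ_B)/(δ_A − δ_B)
f_A = (-32.4 − (-39.6)) / (-19.5 − (-39.6))
f_A = 7.2 / 20.1 = 0.3582

35.8%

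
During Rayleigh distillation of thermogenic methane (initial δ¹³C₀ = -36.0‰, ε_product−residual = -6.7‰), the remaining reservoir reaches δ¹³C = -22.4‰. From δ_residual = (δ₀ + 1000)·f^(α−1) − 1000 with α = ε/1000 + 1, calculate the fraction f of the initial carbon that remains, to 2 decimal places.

0.12

α − 1 = ε/1000 = -0.0067
(δ_res + 1000)/(δ₀ + 1000) = (-22.4 + 1000)/(-36.0 + 1000) = 977.6/964.0 = 1.014108
f = 1.014108^(1/-0.0067) = exp(ln(1.014108)/-0.0067) = exp(0.01401/-0.0067)
f = exp(-2.0909) = 0.1236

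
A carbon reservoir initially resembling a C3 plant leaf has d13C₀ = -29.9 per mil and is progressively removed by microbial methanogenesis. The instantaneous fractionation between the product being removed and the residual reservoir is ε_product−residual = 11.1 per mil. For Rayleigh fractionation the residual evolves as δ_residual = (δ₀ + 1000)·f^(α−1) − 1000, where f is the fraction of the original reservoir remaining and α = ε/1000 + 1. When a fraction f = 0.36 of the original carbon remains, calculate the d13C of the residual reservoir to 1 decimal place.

Rayleigh residual: δ_res = (δ₀ + 1000)·f^(α−1) − 1000
α = ε/1000 + 1 = 1.01110, so α − 1 = 0.01110
f^(α−1) = 0.36^(0.01110) = 0.988724
δ_res = (-29.9 + 1000) × 0.988724 − 1000 = 959.161 − 1000 = -40.84 per mil

-40.8 per mil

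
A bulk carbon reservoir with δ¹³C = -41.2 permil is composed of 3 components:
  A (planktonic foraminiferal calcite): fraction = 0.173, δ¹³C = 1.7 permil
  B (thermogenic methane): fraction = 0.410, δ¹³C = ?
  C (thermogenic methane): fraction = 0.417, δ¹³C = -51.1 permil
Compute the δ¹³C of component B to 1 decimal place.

Isotope mass balance: δ_bulk = Σ fᵢ·δᵢ.
-41.2 = 0.173×(1.7) + 0.410×δ_B + 0.417×(-51.1)
0.410·δ_B = -41.2 − (-21.015) = -20.185
δ_B = -20.185 / 0.410 = -49.23 permil

-49.2 permil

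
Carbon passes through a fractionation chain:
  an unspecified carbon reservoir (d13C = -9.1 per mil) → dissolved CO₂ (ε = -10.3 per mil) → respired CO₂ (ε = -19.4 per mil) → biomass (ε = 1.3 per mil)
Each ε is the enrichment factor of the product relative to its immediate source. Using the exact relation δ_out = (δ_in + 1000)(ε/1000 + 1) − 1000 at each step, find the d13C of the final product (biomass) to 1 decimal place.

-37.1 per mil

step 1: δ = (-9.10 + 1000)·(-10.3/1000 + 1) − 1000 = -19.31 per mil
step 2: δ = (-19.31 + 1000)·(-19.4/1000 + 1) − 1000 = -38.33 per mil
step 3: δ = (-38.33 + 1000)·(1.3/1000 + 1) − 1000 = -37.08 per mil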